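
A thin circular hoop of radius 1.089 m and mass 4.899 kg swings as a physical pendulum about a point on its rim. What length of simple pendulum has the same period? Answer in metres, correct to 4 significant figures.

2.178 m

The equivalent simple-pendulum length is L_eq = I/(md), where I is about the pivot and d = 1.0890 m.
I_cm = mR² = 5.8098 kg·m², so I = I_cm + md² = 5.8098 + 5.8098 = 11.620 kg·m².
L_eq = 11.620/(4.899 × 1.0890) = 2.178 m.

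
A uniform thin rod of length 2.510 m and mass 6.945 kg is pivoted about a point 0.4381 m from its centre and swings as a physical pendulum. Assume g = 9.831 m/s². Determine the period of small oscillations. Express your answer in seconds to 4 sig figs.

For a physical pendulum T = 2π√(I/(mgd)), with d = 0.43810 m from pivot to centre of mass.
I_cm = mL²/12 = 6.945 × 2.510²/12 = 3.6462 kg·m²; I = I_cm + md² = 3.6462 + 6.945 × 0.43810² = 4.9791 kg·m².
T = 2π√(4.9791/(6.945 × 9.831 × 0.43810)) = 2.564 s.

2.564 s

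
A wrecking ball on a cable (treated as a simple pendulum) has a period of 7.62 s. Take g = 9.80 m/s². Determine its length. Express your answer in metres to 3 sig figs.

From T = 2π√(L/g), L = gT²/(4π²) = 9.80 × 7.620²/(4π²) = 14.4 m.

14.4 m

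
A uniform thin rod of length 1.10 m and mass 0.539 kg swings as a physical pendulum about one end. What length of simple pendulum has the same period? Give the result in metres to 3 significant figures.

The equivalent simple-pendulum length is L_eq = I/(md), where I is about the pivot and d = 0.5500 m.
I_cm = (1/12)mL² = 0.05435 kg·m², so I = I_cm + md² = 0.05435 + 0.1630 = 0.2174 kg·m².
L_eq = 0.2174/(0.539 × 0.5500) = 0.733 m.

0.733 m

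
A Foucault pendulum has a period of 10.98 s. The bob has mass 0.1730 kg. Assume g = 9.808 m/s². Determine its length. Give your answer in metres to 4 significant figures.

From T = 2π√(L/g), L = gT²/(4π²) = 9.808 × 10.980²/(4π²) = 29.95 m.

29.95 m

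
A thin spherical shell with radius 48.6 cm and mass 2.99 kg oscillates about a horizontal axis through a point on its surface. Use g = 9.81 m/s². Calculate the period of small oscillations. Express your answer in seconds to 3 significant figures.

1.81 s

I_cm = (2/3)mr² = 0.4708 kg·m². The pivot is at distance d = 0.486 m from the centre of mass.
By the parallel-axis theorem, I = I_cm + md² = 0.4708 + 0.7062 = 1.177 kg·m².
T = 2π√(I/(mgd)) = 2π√(1.177/(2.99 × 9.81 × 0.486)) = 1.81 s.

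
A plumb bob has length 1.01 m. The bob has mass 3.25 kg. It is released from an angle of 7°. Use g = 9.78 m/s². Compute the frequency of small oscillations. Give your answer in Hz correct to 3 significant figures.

T = 2π√(L/g) = 2π√(1.01/9.78) = 2.019 s, so f = 1/T = 0.495 Hz.

0.495 Hz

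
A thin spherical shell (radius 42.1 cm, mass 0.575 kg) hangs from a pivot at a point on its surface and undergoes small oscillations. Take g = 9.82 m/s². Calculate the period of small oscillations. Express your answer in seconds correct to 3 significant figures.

1.68 s

I_cm = (2/3)mr² = 0.06794 kg·m². The pivot is at distance d = 0.421 m from the centre of mass.
By the parallel-axis theorem, I = I_cm + md² = 0.06794 + 0.1019 = 0.1699 kg·m².
T = 2π√(I/(mgd)) = 2π√(0.1699/(0.575 × 9.82 × 0.421)) = 1.68 s.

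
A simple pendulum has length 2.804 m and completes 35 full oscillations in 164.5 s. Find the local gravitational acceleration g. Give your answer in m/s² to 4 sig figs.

T = 164.5/35 = 4.7000 s.
From T = 2π√(L/g), g = 4π²L/T² = 4π² × 2.804/4.7000² = 5.011 m/s².

5.011 m/s²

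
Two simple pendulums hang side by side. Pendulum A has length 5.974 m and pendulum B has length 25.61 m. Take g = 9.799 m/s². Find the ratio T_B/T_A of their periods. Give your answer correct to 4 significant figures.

T ∝ √L, so T_B/T_A = √(L_B/L_A) = √(25.61/5.974) = 2.070.

2.070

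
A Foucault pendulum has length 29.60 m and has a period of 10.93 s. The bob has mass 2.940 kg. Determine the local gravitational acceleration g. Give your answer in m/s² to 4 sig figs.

9.782 m/s²

From T = 2π√(L/g), g = 4π²L/T² = 4π² × 29.60/10.930² = 9.782 m/s².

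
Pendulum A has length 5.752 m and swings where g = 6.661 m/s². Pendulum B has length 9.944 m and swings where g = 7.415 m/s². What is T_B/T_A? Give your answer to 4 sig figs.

1.246

T = 2π√(L/g), so T_B/T_A = √((L_B/g_B)/(L_A/g_A)) = √((9.944/7.415)/(5.752/6.661)) = 1.246.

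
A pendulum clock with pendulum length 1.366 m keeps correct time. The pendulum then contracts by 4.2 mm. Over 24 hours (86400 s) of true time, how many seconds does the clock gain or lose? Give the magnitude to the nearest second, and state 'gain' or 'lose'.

T ∝ √L, so T'/T = √(1.36180/1.366) = 0.998461.
In 86400 s of true time the clock registers 86400/0.998461 = 86533.1 s, so it gains 133 s.

gain 133 s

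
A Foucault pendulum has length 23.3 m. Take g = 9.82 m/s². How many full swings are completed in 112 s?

11

T = 2π√(L/g) = 2π√(23.3/9.82) = 9.678 s.
Number of complete oscillations = ⌊112/9.678⌋ = ⌊11.57⌋ = 11.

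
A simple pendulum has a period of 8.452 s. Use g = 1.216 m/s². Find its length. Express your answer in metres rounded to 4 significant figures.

2.200 m

From T = 2π√(L/g), L = gT²/(4π²) = 1.216 × 8.4520²/(4π²) = 2.200 m.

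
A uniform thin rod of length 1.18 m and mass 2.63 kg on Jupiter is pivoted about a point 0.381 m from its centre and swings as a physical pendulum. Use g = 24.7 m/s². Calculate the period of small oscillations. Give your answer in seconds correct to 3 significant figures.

For a physical pendulum T = 2π√(I/(mgd)), with d = 0.3810 m from pivot to centre of mass.
I_cm = mL²/12 = 2.63 × 1.18²/12 = 0.3052 kg·m²; I = I_cm + md² = 0.3052 + 2.63 × 0.3810² = 0.6869 kg·m².
T = 2π√(0.6869/(2.63 × 24.7 × 0.3810)) = 1.05 s.

1.05 s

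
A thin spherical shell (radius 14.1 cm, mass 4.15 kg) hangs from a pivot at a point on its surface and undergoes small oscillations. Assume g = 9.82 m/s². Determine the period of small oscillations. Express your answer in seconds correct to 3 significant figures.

I_cm = (2/3)mr² = 0.05500 kg·m². The pivot is at distance d = 0.141 m from the centre of mass.
By the parallel-axis theorem, I = I_cm + md² = 0.05500 + 0.08251 = 0.1375 kg·m².
T = 2π√(I/(mgd)) = 2π√(0.1375/(4.15 × 9.82 × 0.141)) = 0.972 s.

0.972 s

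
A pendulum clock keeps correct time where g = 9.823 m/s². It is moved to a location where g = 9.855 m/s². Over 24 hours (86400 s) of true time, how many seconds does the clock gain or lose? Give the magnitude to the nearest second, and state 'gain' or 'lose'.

The clock's period scales as T ∝ 1/√g, so T'/T = √(9.823/9.855) = 0.998375.
In 86400 s of true time the clock registers 86400/0.998375 = 86540.6 s, so it gains 141 s.

gain 141 s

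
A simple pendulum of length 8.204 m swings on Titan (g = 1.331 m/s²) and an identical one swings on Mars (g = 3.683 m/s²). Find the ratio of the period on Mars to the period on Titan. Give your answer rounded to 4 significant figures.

0.6012

T ∝ 1/√g, so T₂/T₁ = √(g₁/g₂) = √(1.331/3.683) = 0.6012.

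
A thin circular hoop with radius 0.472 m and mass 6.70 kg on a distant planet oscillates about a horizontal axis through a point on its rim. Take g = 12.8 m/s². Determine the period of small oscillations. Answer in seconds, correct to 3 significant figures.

I_cm = mr² = 1.493 kg·m². The pivot is at distance d = 0.472 m from the centre of mass.
By the parallel-axis theorem, I = I_cm + md² = 1.493 + 1.493 = 2.985 kg·m².
T = 2π√(I/(mgd)) = 2π√(2.985/(6.70 × 12.8 × 0.472)) = 1.71 s.

1.71 s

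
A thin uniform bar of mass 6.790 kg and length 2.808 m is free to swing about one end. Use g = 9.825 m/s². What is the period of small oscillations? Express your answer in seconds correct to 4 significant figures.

For a physical pendulum T = 2π√(I/(mgd)), with d = 1.4040 m from pivot to centre of mass.
I_cm = mL²/12 = 6.790 × 2.808²/12 = 4.4615 kg·m²; I = I_cm + md² = 4.4615 + 6.790 × 1.4040² = 17.846 kg·m².
T = 2π√(17.846/(6.790 × 9.825 × 1.4040)) = 2.743 s.

2.743 s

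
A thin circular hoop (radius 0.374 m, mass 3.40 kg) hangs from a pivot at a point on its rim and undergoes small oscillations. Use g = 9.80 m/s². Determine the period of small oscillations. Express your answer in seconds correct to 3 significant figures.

I_cm = mr² = 0.4756 kg·m². The pivot is at distance d = 0.374 m from the centre of mass.
By the parallel-axis theorem, I = I_cm + md² = 0.4756 + 0.4756 = 0.9512 kg·m².
T = 2π√(I/(mgd)) = 2π√(0.9512/(3.40 × 9.80 × 0.374)) = 1.74 s.

1.74 s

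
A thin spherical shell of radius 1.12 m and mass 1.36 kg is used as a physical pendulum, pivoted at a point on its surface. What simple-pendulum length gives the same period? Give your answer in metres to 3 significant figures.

1.87 m

The equivalent simple-pendulum length is L_eq = I/(md), where I is about the pivot and d = 1.120 m.
I_cm = (2/3)mR² = 1.137 kg·m², so I = I_cm + md² = 1.137 + 1.706 = 2.843 kg·m².
L_eq = 2.843/(1.36 × 1.120) = 1.87 m.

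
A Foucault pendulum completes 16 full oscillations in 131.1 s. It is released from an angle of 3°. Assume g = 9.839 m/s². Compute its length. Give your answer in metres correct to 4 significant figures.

16.73 m

T = 131.1/16 = 8.1937 s.
From T = 2π√(L/g), L = gT²/(4π²) = 9.839 × 8.1937²/(4π²) = 16.73 m.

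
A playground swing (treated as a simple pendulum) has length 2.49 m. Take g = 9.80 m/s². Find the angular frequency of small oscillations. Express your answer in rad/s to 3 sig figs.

1.98 rad/s

ω = √(g/L) = √(9.80/2.49) = 1.98 rad/s.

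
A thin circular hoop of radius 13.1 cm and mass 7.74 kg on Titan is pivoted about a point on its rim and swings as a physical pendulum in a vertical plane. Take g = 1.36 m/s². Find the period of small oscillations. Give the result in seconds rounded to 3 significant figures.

2.76 s

I_cm = mr² = 0.1328 kg·m². The pivot is at distance d = 0.131 m from the centre of mass.
By the parallel-axis theorem, I = I_cm + md² = 0.1328 + 0.1328 = 0.2657 kg·m².
T = 2π√(I/(mgd)) = 2π√(0.2657/(7.74 × 1.36 × 0.131)) = 2.76 s.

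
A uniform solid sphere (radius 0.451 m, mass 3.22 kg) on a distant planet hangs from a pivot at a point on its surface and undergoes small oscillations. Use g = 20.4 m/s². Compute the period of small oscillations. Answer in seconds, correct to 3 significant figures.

1.11 s

I_cm = (2/5)mr² = 0.2620 kg·m². The pivot is at distance d = 0.451 m from the centre of mass.
By the parallel-axis theorem, I = I_cm + md² = 0.2620 + 0.6550 = 0.9169 kg·m².
T = 2π√(I/(mgd)) = 2π√(0.9169/(3.22 × 20.4 × 0.451)) = 1.11 s.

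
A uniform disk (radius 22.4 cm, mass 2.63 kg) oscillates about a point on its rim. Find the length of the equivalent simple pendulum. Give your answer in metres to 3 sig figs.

The equivalent simple-pendulum length is L_eq = I/(md), where I is about the pivot and d = 0.2240 m.
I_cm = ½mR² = 0.06598 kg·m², so I = I_cm + md² = 0.06598 + 0.1320 = 0.1979 kg·m².
L_eq = 0.1979/(2.63 × 0.2240) = 0.336 m.

0.336 m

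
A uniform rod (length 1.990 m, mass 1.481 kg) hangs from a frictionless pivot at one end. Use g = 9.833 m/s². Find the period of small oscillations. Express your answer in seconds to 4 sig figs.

For a physical pendulum T = 2π√(I/(mgd)), with d = 0.99500 m from pivot to centre of mass.
I_cm = mL²/12 = 1.481 × 1.990²/12 = 0.48874 kg·m²; I = I_cm + md² = 0.48874 + 1.481 × 0.99500² = 1.9550 kg·m².
T = 2π√(1.9550/(1.481 × 9.833 × 0.99500)) = 2.308 s.

2.308 s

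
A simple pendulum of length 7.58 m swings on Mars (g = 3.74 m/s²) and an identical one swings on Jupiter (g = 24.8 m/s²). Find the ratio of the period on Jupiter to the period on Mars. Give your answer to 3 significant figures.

0.388

T ∝ 1/√g, so T₂/T₁ = √(g₁/g₂) = √(3.74/24.8) = 0.388.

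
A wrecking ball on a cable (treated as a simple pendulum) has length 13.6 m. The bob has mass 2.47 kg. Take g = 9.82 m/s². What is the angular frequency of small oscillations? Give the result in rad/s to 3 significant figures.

ω = √(g/L) = √(9.82/13.6) = 0.850 rad/s.

0.850 rad/s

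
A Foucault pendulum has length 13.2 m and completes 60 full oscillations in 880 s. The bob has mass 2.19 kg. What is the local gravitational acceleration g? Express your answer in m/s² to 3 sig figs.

T = 880/60 = 14.67 s.
From T = 2π√(L/g), g = 4π²L/T² = 4π² × 13.2/14.67² = 2.42 m/s².

2.42 m/s²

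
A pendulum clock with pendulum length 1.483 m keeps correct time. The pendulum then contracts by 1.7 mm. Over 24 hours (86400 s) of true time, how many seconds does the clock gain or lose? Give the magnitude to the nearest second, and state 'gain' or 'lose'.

gain 50 s

T ∝ √L, so T'/T = √(1.48130/1.483) = 0.999427.
In 86400 s of true time the clock registers 86400/0.999427 = 86449.6 s, so it gains 50 s.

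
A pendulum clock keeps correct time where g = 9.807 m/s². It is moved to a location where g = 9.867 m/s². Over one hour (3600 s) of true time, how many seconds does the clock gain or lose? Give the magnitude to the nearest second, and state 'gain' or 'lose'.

gain 11 s

The clock's period scales as T ∝ 1/√g, so T'/T = √(9.807/9.867) = 0.996955.
In 3600 s of true time the clock registers 3600/0.996955 = 3611.0 s, so it gains 11 s.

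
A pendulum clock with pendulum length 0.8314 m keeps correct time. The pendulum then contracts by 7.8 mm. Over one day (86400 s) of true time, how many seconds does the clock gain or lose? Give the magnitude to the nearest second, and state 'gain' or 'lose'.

gain 408 s

T ∝ √L, so T'/T = √(0.82360/0.8314) = 0.995298.
In 86400 s of true time the clock registers 86400/0.995298 = 86808.2 s, so it gains 408 s.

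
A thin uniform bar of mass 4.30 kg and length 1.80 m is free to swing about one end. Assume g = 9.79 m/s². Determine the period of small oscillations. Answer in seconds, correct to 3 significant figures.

For a physical pendulum T = 2π√(I/(mgd)), with d = 0.9000 m from pivot to centre of mass.
I_cm = mL²/12 = 4.30 × 1.80²/12 = 1.161 kg·m²; I = I_cm + md² = 1.161 + 4.30 × 0.9000² = 4.644 kg·m².
T = 2π√(4.644/(4.30 × 9.79 × 0.9000)) = 2.20 s.

2.20 s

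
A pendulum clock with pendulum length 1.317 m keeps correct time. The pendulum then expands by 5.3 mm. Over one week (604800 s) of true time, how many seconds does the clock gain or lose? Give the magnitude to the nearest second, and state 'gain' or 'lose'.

lose 1213 s

T ∝ √L, so T'/T = √(1.32230/1.317) = 1.00201.
In 604800 s of true time the clock registers 604800/1.00201 = 603586.7 s, so it loses 1213 s.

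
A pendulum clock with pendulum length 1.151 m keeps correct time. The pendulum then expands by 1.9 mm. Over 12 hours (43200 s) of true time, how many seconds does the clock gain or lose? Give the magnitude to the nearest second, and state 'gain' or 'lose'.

lose 36 s

T ∝ √L, so T'/T = √(1.15290/1.151) = 1.00083.
In 43200 s of true time the clock registers 43200/1.00083 = 43164.4 s, so it loses 36 s.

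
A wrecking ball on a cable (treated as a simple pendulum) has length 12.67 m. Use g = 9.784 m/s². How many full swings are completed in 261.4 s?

36

T = 2π√(L/g) = 2π√(12.67/9.784) = 7.1501 s.
Number of complete oscillations = ⌊261.4/7.1501⌋ = ⌊36.559⌋ = 36.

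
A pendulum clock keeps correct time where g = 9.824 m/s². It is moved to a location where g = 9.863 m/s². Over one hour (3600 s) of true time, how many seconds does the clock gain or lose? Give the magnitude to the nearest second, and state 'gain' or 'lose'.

gain 7 s

The clock's period scales as T ∝ 1/√g, so T'/T = √(9.824/9.863) = 0.998021.
In 3600 s of true time the clock registers 3600/0.998021 = 3607.1 s, so it gains 7 s.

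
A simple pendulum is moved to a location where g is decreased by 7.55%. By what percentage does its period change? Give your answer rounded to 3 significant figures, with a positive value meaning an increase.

T ∝ 1/√g, so T'/T = 1/√(0.9245) = 1.040.
Percentage change in T = (1.040 − 1) × 100% = 4.00%.

4.00%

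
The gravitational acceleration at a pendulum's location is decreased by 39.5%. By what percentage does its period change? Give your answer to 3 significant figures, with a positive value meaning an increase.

T ∝ 1/√g, so T'/T = 1/√(0.6050) = 1.286.
Percentage change in T = (1.286 − 1) × 100% = 28.6%.

28.6%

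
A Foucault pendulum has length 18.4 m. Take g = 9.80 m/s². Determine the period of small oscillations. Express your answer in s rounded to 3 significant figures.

T = 2π√(L/g) = 2π√(18.4/9.80) = 2π × 1.370 = 8.61 s.

8.61 s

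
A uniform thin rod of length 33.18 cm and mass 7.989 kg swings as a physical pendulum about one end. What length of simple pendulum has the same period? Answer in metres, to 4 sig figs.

0.2212 m

The equivalent simple-pendulum length is L_eq = I/(md), where I is about the pivot and d = 0.16590 m.
I_cm = (1/12)mL² = 0.073293 kg·m², so I = I_cm + md² = 0.073293 + 0.21988 = 0.29317 kg·m².
L_eq = 0.29317/(7.989 × 0.16590) = 0.2212 m.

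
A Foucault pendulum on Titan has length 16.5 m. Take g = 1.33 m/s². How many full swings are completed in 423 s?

T = 2π√(L/g) = 2π√(16.5/1.33) = 22.13 s.
Number of complete oscillations = ⌊423/22.13⌋ = ⌊19.11⌋ = 19.

19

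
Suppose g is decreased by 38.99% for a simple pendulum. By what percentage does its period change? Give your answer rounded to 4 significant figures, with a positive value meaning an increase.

T ∝ 1/√g, so T'/T = 1/√(0.61010) = 1.2803.
Percentage change in T = (1.2803 − 1) × 100% = 28.03%.

28.03%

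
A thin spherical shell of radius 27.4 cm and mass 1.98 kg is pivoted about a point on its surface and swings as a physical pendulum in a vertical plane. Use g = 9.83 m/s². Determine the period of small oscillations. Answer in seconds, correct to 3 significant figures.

I_cm = (2/3)mr² = 0.09910 kg·m². The pivot is at distance d = 0.274 m from the centre of mass.
By the parallel-axis theorem, I = I_cm + md² = 0.09910 + 0.1487 = 0.2478 kg·m².
T = 2π√(I/(mgd)) = 2π√(0.2478/(1.98 × 9.83 × 0.274)) = 1.35 s.

1.35 s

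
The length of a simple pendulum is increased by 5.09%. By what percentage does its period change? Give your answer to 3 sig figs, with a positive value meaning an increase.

T ∝ √L, so T'/T = √(1.051) = 1.025.
Percentage change in T = (1.025 − 1) × 100% = 2.51%.

2.51%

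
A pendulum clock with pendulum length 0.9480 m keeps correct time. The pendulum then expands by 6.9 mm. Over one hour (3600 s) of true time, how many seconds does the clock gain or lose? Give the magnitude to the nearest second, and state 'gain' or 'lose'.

lose 13 s

T ∝ √L, so T'/T = √(0.95490/0.9480) = 1.00363.
In 3600 s of true time the clock registers 3600/1.00363 = 3587.0 s, so it loses 13 s.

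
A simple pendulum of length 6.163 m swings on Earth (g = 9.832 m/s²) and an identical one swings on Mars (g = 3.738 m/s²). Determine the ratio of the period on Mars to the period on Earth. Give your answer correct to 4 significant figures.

T ∝ 1/√g, so T₂/T₁ = √(g₁/g₂) = √(9.832/3.738) = 1.622.

1.622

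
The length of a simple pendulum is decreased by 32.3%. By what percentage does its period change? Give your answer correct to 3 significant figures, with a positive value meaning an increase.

-17.7%

T ∝ √L, so T'/T = √(0.6770) = 0.8228.
Percentage change in T = (0.8228 − 1) × 100% = -17.7%.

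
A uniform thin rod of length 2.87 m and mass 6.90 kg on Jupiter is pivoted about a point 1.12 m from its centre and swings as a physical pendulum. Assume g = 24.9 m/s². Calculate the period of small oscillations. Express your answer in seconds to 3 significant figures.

For a physical pendulum T = 2π√(I/(mgd)), with d = 1.120 m from pivot to centre of mass.
I_cm = mL²/12 = 6.90 × 2.87²/12 = 4.736 kg·m²; I = I_cm + md² = 4.736 + 6.90 × 1.120² = 13.39 kg·m².
T = 2π√(13.39/(6.90 × 24.9 × 1.120)) = 1.66 s.

1.66 s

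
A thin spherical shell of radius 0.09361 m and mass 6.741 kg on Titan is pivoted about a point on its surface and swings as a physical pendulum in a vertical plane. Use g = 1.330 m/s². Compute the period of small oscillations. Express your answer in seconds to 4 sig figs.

I_cm = (2/3)mr² = 0.039380 kg·m². The pivot is at distance d = 0.09361 m from the centre of mass.
By the parallel-axis theorem, I = I_cm + md² = 0.039380 + 0.059070 = 0.098450 kg·m².
T = 2π√(I/(mgd)) = 2π√(0.098450/(6.741 × 1.330 × 0.09361)) = 2.152 s.

2.152 s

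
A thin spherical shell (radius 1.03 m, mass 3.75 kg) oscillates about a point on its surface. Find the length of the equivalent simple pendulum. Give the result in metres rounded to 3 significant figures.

The equivalent simple-pendulum length is L_eq = I/(md), where I is about the pivot and d = 1.030 m.
I_cm = (2/3)mR² = 2.652 kg·m², so I = I_cm + md² = 2.652 + 3.978 = 6.631 kg·m².
L_eq = 6.631/(3.75 × 1.030) = 1.72 m.

1.72 m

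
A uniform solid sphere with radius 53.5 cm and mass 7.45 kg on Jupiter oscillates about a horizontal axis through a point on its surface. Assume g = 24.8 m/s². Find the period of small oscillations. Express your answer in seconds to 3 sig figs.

I_cm = (2/5)mr² = 0.8530 kg·m². The pivot is at distance d = 0.535 m from the centre of mass.
By the parallel-axis theorem, I = I_cm + md² = 0.8530 + 2.132 = 2.985 kg·m².
T = 2π√(I/(mgd)) = 2π√(2.985/(7.45 × 24.8 × 0.535)) = 1.09 s.

1.09 s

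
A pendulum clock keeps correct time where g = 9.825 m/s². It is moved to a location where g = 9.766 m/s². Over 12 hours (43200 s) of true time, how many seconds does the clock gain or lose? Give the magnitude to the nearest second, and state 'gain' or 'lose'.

lose 130 s

The clock's period scales as T ∝ 1/√g, so T'/T = √(9.825/9.766) = 1.00302.
In 43200 s of true time the clock registers 43200/1.00302 = 43070.1 s, so it loses 130 s.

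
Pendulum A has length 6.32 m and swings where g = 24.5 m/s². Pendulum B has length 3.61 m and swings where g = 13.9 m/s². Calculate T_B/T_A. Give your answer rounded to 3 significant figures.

T = 2π√(L/g), so T_B/T_A = √((L_B/g_B)/(L_A/g_A)) = √((3.61/13.9)/(6.32/24.5)) = 1.00.

1.00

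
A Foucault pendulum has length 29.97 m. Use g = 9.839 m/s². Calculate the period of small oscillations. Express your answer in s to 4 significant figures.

10.97 s

T = 2π√(L/g) = 2π√(29.97/9.839) = 2π × 1.7453 = 10.97 s.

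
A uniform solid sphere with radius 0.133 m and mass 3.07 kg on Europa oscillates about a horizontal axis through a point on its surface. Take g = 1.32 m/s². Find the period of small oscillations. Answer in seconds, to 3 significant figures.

2.36 s

I_cm = (2/5)mr² = 0.02172 kg·m². The pivot is at distance d = 0.133 m from the centre of mass.
By the parallel-axis theorem, I = I_cm + md² = 0.02172 + 0.05431 = 0.07603 kg·m².
T = 2π√(I/(mgd)) = 2π√(0.07603/(3.07 × 1.32 × 0.133)) = 2.36 s.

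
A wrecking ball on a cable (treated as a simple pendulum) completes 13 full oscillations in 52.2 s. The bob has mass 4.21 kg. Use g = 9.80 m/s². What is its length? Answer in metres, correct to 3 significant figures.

4.00 m

T = 52.2/13 = 4.015 s.
From T = 2π√(L/g), L = gT²/(4π²) = 9.80 × 4.015²/(4π²) = 4.00 m.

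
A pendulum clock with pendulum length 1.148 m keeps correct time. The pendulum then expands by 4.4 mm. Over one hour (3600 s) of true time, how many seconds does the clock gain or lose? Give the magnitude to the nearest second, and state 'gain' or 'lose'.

T ∝ √L, so T'/T = √(1.15240/1.148) = 1.00191.
In 3600 s of true time the clock registers 3600/1.00191 = 3593.1 s, so it loses 7 s.

lose 7 s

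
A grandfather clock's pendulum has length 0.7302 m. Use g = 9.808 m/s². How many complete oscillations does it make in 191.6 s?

111

T = 2π√(L/g) = 2π√(0.7302/9.808) = 1.7144 s.
Number of complete oscillations = ⌊191.6/1.7144⌋ = ⌊111.76⌋ = 111.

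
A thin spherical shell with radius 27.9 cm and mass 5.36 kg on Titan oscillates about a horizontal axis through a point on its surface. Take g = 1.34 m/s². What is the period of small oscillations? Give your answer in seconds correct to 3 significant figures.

3.70 s

I_cm = (2/3)mr² = 0.2782 kg·m². The pivot is at distance d = 0.279 m from the centre of mass.
By the parallel-axis theorem, I = I_cm + md² = 0.2782 + 0.4172 = 0.6954 kg·m².
T = 2π√(I/(mgd)) = 2π√(0.6954/(5.36 × 1.34 × 0.279)) = 3.70 s.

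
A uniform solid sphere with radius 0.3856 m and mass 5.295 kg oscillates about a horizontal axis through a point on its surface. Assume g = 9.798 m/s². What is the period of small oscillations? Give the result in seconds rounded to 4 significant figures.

1.475 s

I_cm = (2/5)mr² = 0.31492 kg·m². The pivot is at distance d = 0.3856 m from the centre of mass.
By the parallel-axis theorem, I = I_cm + md² = 0.31492 + 0.78730 = 1.1022 kg·m².
T = 2π√(I/(mgd)) = 2π√(1.1022/(5.295 × 9.798 × 0.3856)) = 1.475 s.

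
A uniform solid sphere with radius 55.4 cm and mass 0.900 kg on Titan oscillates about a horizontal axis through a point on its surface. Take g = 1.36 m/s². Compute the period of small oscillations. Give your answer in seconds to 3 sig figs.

4.74 s

I_cm = (2/5)mr² = 0.1105 kg·m². The pivot is at distance d = 0.554 m from the centre of mass.
By the parallel-axis theorem, I = I_cm + md² = 0.1105 + 0.2762 = 0.3867 kg·m².
T = 2π√(I/(mgd)) = 2π√(0.3867/(0.900 × 1.36 × 0.554)) = 4.74 s.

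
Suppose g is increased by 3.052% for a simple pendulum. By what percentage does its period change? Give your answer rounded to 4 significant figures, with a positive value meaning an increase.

-1.492%

T ∝ 1/√g, so T'/T = 1/√(1.0305) = 0.98508.
Percentage change in T = (0.98508 − 1) × 100% = -1.492%.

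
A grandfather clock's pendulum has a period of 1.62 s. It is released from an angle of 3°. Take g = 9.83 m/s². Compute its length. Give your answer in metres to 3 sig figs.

From T = 2π√(L/g), L = gT²/(4π²) = 9.83 × 1.620²/(4π²) = 0.653 m.

0.653 m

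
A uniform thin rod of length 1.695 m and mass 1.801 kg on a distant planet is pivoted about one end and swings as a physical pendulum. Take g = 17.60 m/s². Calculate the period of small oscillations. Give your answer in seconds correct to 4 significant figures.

1.592 s

For a physical pendulum T = 2π√(I/(mgd)), with d = 0.84750 m from pivot to centre of mass.
I_cm = mL²/12 = 1.801 × 1.695²/12 = 0.43119 kg·m²; I = I_cm + md² = 0.43119 + 1.801 × 0.84750² = 1.7248 kg·m².
T = 2π√(1.7248/(1.801 × 17.60 × 0.84750)) = 1.592 s.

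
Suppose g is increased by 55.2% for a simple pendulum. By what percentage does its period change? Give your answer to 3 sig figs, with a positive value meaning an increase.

T ∝ 1/√g, so T'/T = 1/√(1.552) = 0.8027.
Percentage change in T = (0.8027 − 1) × 100% = -19.7%.

-19.7%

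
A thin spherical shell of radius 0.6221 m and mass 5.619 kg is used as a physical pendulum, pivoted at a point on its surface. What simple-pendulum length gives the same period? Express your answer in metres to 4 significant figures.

The equivalent simple-pendulum length is L_eq = I/(md), where I is about the pivot and d = 0.62210 m.
I_cm = (2/3)mR² = 1.4497 kg·m², so I = I_cm + md² = 1.4497 + 2.1746 = 3.6243 kg·m².
L_eq = 3.6243/(5.619 × 0.62210) = 1.037 m.

1.037 m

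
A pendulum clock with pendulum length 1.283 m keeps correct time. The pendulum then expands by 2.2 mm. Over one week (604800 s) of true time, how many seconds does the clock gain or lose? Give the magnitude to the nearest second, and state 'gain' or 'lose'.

lose 518 s

T ∝ √L, so T'/T = √(1.28520/1.283) = 1.00086.
In 604800 s of true time the clock registers 604800/1.00086 = 604282.1 s, so it loses 518 s.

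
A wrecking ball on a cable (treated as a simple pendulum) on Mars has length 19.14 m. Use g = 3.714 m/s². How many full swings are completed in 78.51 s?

T = 2π√(L/g) = 2π√(19.14/3.714) = 14.264 s.
Number of complete oscillations = ⌊78.51/14.264⌋ = ⌊5.5042⌋ = 5.

5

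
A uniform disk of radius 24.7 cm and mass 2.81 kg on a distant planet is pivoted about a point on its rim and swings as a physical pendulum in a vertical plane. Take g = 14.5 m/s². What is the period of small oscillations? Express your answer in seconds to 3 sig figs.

1.00 s

I_cm = ½mr² = 0.08572 kg·m². The pivot is at distance d = 0.247 m from the centre of mass.
By the parallel-axis theorem, I = I_cm + md² = 0.08572 + 0.1714 = 0.2572 kg·m².
T = 2π√(I/(mgd)) = 2π√(0.2572/(2.81 × 14.5 × 0.247)) = 1.00 s.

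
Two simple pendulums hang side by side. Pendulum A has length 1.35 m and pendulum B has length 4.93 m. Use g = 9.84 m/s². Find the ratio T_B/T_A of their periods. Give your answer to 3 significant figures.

1.91

T ∝ √L, so T_B/T_A = √(L_B/L_A) = √(4.93/1.35) = 1.91.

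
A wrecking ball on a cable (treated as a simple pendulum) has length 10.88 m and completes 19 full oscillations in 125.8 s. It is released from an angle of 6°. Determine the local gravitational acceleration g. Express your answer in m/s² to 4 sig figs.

9.798 m/s²

T = 125.8/19 = 6.6211 s.
From T = 2π√(L/g), g = 4π²L/T² = 4π² × 10.88/6.6211² = 9.798 m/s².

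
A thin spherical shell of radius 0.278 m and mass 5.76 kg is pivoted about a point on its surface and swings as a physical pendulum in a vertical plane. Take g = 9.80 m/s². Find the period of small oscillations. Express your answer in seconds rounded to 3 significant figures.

1.37 s

I_cm = (2/3)mr² = 0.2968 kg·m². The pivot is at distance d = 0.278 m from the centre of mass.
By the parallel-axis theorem, I = I_cm + md² = 0.2968 + 0.4452 = 0.7419 kg·m².
T = 2π√(I/(mgd)) = 2π√(0.7419/(5.76 × 9.80 × 0.278)) = 1.37 s.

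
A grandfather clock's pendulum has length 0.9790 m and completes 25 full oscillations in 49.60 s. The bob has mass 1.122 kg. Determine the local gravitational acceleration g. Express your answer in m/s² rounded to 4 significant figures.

9.819 m/s²

T = 49.60/25 = 1.9840 s.
From T = 2π√(L/g), g = 4π²L/T² = 4π² × 0.9790/1.9840² = 9.819 m/s².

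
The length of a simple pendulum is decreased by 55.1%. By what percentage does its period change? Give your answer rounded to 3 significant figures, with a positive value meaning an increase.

T ∝ √L, so T'/T = √(0.4490) = 0.6701.
Percentage change in T = (0.6701 − 1) × 100% = -33.0%.

-33.0%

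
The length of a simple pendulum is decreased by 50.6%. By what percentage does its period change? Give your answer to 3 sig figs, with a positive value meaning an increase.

T ∝ √L, so T'/T = √(0.4940) = 0.7029.
Percentage change in T = (0.7029 − 1) × 100% = -29.7%.

-29.7%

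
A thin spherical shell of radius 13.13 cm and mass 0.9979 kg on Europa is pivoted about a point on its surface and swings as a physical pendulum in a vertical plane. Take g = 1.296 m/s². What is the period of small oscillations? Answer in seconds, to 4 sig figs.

2.582 s

I_cm = (2/3)mr² = 0.011469 kg·m². The pivot is at distance d = 0.1313 m from the centre of mass.
By the parallel-axis theorem, I = I_cm + md² = 0.011469 + 0.017203 = 0.028672 kg·m².
T = 2π√(I/(mgd)) = 2π√(0.028672/(0.9979 × 1.296 × 0.1313)) = 2.582 s.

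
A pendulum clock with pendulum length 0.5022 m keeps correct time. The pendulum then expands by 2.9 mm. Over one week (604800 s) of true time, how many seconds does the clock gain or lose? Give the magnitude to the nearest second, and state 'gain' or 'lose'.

lose 1739 s

T ∝ √L, so T'/T = √(0.50510/0.5022) = 1.00288.
In 604800 s of true time the clock registers 604800/1.00288 = 603061.3 s, so it loses 1739 s.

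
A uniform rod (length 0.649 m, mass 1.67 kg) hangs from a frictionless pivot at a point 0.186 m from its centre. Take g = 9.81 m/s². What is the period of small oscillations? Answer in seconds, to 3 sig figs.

For a physical pendulum T = 2π√(I/(mgd)), with d = 0.1860 m from pivot to centre of mass.
I_cm = mL²/12 = 1.67 × 0.649²/12 = 0.05862 kg·m²; I = I_cm + md² = 0.05862 + 1.67 × 0.1860² = 0.1164 kg·m².
T = 2π√(0.1164/(1.67 × 9.81 × 0.1860)) = 1.23 s.

1.23 s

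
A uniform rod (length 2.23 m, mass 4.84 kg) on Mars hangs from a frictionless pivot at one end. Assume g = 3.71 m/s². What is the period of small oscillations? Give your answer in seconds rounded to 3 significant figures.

3.98 s

For a physical pendulum T = 2π√(I/(mgd)), with d = 1.115 m from pivot to centre of mass.
I_cm = mL²/12 = 4.84 × 2.23²/12 = 2.006 kg·m²; I = I_cm + md² = 2.006 + 4.84 × 1.115² = 8.023 kg·m².
T = 2π√(8.023/(4.84 × 3.71 × 1.115)) = 3.98 s.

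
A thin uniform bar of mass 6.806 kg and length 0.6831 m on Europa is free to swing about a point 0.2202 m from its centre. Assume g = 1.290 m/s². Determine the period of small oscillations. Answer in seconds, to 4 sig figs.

For a physical pendulum T = 2π√(I/(mgd)), with d = 0.22020 m from pivot to centre of mass.
I_cm = mL²/12 = 6.806 × 0.6831²/12 = 0.26465 kg·m²; I = I_cm + md² = 0.26465 + 6.806 × 0.22020² = 0.59466 kg·m².
T = 2π√(0.59466/(6.806 × 1.290 × 0.22020)) = 3.485 s.

3.485 s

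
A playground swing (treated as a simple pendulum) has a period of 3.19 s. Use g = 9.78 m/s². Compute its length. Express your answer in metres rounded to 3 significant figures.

2.52 m

From T = 2π√(L/g), L = gT²/(4π²) = 9.78 × 3.190²/(4π²) = 2.52 m.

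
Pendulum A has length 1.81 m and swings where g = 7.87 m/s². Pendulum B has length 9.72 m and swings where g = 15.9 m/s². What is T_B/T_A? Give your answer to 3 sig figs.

T = 2π√(L/g), so T_B/T_A = √((L_B/g_B)/(L_A/g_A)) = √((9.72/15.9)/(1.81/7.87)) = 1.63.

1.63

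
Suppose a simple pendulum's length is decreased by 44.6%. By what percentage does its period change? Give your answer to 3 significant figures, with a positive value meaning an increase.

-25.6%

T ∝ √L, so T'/T = √(0.5540) = 0.7443.
Percentage change in T = (0.7443 − 1) × 100% = -25.6%.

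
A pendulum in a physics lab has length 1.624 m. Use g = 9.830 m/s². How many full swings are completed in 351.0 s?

137

T = 2π√(L/g) = 2π√(1.624/9.830) = 2.5539 s.
Number of complete oscillations = ⌊351.0/2.5539⌋ = ⌊137.44⌋ = 137.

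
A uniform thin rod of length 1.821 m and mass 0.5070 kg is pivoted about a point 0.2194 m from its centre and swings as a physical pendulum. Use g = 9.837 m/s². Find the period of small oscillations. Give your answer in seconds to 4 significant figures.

For a physical pendulum T = 2π√(I/(mgd)), with d = 0.21940 m from pivot to centre of mass.
I_cm = mL²/12 = 0.5070 × 1.821²/12 = 0.14010 kg·m²; I = I_cm + md² = 0.14010 + 0.5070 × 0.21940² = 0.16451 kg·m².
T = 2π√(0.16451/(0.5070 × 9.837 × 0.21940)) = 2.436 s.

2.436 s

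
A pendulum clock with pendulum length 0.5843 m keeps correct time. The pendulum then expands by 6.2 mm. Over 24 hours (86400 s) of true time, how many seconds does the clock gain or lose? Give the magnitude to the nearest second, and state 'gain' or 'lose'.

lose 455 s

T ∝ √L, so T'/T = √(0.59050/0.5843) = 1.00529.
In 86400 s of true time the clock registers 86400/1.00529 = 85945.2 s, so it loses 455 s.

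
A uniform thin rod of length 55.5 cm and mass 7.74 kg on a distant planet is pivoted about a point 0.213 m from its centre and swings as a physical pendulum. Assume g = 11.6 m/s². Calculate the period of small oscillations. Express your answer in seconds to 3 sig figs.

1.07 s

For a physical pendulum T = 2π√(I/(mgd)), with d = 0.2130 m from pivot to centre of mass.
I_cm = mL²/12 = 7.74 × 0.555²/12 = 0.1987 kg·m²; I = I_cm + md² = 0.1987 + 7.74 × 0.2130² = 0.5498 kg·m².
T = 2π√(0.5498/(7.74 × 11.6 × 0.2130)) = 1.07 s.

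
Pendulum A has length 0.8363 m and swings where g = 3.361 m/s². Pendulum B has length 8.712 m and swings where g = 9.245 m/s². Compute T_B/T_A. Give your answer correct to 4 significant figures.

T = 2π√(L/g), so T_B/T_A = √((L_B/g_B)/(L_A/g_A)) = √((8.712/9.245)/(0.8363/3.361)) = 1.946.

1.946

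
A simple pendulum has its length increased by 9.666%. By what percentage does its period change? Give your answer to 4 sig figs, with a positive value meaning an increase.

4.722%

T ∝ √L, so T'/T = √(1.0967) = 1.0472.
Percentage change in T = (1.0472 − 1) × 100% = 4.722%.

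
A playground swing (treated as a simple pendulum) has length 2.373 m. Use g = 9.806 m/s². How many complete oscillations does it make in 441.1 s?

T = 2π√(L/g) = 2π√(2.373/9.806) = 3.0909 s.
Number of complete oscillations = ⌊441.1/3.0909⌋ = ⌊142.71⌋ = 142.

142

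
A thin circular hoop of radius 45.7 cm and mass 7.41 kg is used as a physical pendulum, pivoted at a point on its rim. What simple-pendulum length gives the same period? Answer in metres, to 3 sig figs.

The equivalent simple-pendulum length is L_eq = I/(md), where I is about the pivot and d = 0.4570 m.
I_cm = mR² = 1.548 kg·m², so I = I_cm + md² = 1.548 + 1.548 = 3.095 kg·m².
L_eq = 3.095/(7.41 × 0.4570) = 0.914 m.

0.914 m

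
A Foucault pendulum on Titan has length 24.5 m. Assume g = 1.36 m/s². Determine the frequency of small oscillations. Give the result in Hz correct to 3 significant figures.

T = 2π√(L/g) = 2π√(24.5/1.36) = 26.67 s, so f = 1/T = 0.0375 Hz.

0.0375 Hz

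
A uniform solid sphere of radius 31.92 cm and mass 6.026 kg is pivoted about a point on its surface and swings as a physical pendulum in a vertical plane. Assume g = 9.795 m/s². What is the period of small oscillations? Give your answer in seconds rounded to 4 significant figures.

1.342 s

I_cm = (2/5)mr² = 0.24559 kg·m². The pivot is at distance d = 0.3192 m from the centre of mass.
By the parallel-axis theorem, I = I_cm + md² = 0.24559 + 0.61398 = 0.85957 kg·m².
T = 2π√(I/(mgd)) = 2π√(0.85957/(6.026 × 9.795 × 0.3192)) = 1.342 s.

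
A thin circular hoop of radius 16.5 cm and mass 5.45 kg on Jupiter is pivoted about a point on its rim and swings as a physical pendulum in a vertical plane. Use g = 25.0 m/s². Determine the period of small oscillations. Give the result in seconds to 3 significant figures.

I_cm = mr² = 0.1484 kg·m². The pivot is at distance d = 0.165 m from the centre of mass.
By the parallel-axis theorem, I = I_cm + md² = 0.1484 + 0.1484 = 0.2968 kg·m².
T = 2π√(I/(mgd)) = 2π√(0.2968/(5.45 × 25.0 × 0.165)) = 0.722 s.

0.722 s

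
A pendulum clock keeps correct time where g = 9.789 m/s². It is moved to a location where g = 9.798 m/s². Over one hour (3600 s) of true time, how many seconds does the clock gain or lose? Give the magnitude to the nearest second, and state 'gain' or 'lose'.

The clock's period scales as T ∝ 1/√g, so T'/T = √(9.789/9.798) = 0.999541.
In 3600 s of true time the clock registers 3600/0.999541 = 3601.7 s, so it gains 2 s.

gain 2 s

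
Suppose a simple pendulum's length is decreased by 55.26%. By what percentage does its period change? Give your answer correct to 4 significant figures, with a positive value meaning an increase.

-33.11%

T ∝ √L, so T'/T = √(0.44740) = 0.66888.
Percentage change in T = (0.66888 − 1) × 100% = -33.11%.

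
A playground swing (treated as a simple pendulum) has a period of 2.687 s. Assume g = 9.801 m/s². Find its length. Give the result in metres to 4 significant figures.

1.792 m

From T = 2π√(L/g), L = gT²/(4π²) = 9.801 × 2.6870²/(4π²) = 1.792 m.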